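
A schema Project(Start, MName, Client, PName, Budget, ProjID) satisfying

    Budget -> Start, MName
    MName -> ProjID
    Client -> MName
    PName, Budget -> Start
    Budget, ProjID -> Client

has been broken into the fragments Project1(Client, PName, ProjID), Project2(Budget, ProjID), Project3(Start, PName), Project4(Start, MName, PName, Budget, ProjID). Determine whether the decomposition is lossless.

Chase test. Columns are Start, MName, Client, PName, Budget, ProjID; row i has aⱼ where attribute j ∈ Projecti, else bᵢⱼ.
Initial tableau (one row per fragment):
  row 1: b11 b12 a3 a4 b15 a6
  row 2: b21 b22 b23 b24 a5 a6
  row 3: a1 b32 b33 a4 b35 b36
  row 4: a1 a2 b43 a4 a5 a6
Rows 2 and 4 agree on Budget; apply Budget→Start, MName and equate their Start, MName entries.
Rows 2 and 4 agree on Budget, ProjID; apply Budget, ProjID→Client and equate their Client entries.
No row becomes fully distinguished — the join is lossy.

No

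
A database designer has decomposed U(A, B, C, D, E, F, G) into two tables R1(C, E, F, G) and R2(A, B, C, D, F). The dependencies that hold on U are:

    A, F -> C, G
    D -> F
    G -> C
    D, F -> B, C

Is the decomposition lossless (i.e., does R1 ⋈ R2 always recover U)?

Common attributes: R1 ∩ R2 = {C, F}.
No dependency enlarges {C, F}, so (C, F)⁺ = {C, F}.
The closure contains neither all of R1 = {C, E, F, G} nor all of R2 = {A, B, C, D, F}, so the common attributes are not a superkey of either fragment. The join is lossy.

No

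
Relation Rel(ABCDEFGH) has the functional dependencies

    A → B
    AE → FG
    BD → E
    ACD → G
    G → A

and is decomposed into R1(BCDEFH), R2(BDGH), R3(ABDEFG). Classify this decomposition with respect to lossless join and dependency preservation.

Lossless test (chase): Rows 1 and 2 agree on BD; apply BD→E and equate their E entries. Rows 2 and 3 agree on G; apply G→A and equate their A entries. Rows 2 and 3 agree on AE; apply AE→FG and equate their FG entries. No row becomes fully distinguished — the join is lossy.
Dependency preservation: ACD → G is not contained in any single fragment, but the restricted closure of its left-hand side across the fragments still reaches the right-hand side; the remaining FDs each lie inside some fragment. All dependencies are preserved.

lossy but dependency-preserving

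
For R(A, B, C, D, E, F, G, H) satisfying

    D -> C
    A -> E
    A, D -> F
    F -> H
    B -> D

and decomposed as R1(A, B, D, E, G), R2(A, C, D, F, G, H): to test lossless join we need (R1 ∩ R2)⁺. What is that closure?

R1 ∩ R2 = {A, D, G}.
D → C applies, adding C
A → E applies, adding E
A, D → F applies, adding F
F → H applies, adding H
Closure: {A, C, D, E, F, G, H}.

A, C, D, E, F, G, H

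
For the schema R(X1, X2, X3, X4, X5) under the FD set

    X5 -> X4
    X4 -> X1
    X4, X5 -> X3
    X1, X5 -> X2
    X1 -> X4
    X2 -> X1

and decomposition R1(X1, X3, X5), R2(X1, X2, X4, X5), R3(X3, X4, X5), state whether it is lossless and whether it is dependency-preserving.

lossless and dependency-preserving

Lossless test (chase): Rows 1 and 2 agree on X5; apply X5→X4 and equate their X4 entries. Rows 1 and 3 agree on X4; apply X4→X1 and equate their X1 entries. Rows 1 and 2 agree on X4, X5; apply X4, X5→X3 and equate their X3 entries. Rows 1 and 2 agree on X1, X5; apply X1, X5→X2 and equate their X2 entries. Rows 1 and 3 agree on X1, X5; apply X1, X5→X2 and equate their X2 entries. Row 1 is now all distinguished symbols — the join is lossless.
Dependency preservation: every FD's attributes lie within a single fragment, so each can be enforced locally — preserved.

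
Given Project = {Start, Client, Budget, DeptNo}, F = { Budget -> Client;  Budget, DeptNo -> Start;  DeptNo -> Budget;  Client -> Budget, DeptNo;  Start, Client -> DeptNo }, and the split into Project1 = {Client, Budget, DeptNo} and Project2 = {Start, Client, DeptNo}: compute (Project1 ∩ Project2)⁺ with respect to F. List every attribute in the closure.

Start, Client, Budget, DeptNo

Project1 ∩ Project2 = {Client, DeptNo}.
DeptNo → Budget applies, adding Budget
Budget, DeptNo → Start applies, adding Start
Closure: {Start, Client, Budget, DeptNo}.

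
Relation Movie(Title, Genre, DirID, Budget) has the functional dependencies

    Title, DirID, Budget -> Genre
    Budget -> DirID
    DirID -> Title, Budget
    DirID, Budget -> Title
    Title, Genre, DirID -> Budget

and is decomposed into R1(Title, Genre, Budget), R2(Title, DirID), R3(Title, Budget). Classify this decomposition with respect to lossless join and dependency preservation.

lossy and not dependency-preserving

Lossless test (chase): Rows 1 and 3 agree on Budget; apply Budget→DirID and equate their DirID entries. Rows 1 and 3 agree on Title, DirID, Budget; apply Title, DirID, Budget→Genre and equate their Genre entries. No row becomes fully distinguished — the join is lossy.
Dependency preservation: the restricted closure of {Budget} across the fragments never reaches {DirID}, so Budget → DirID cannot be enforced without a join — not preserved.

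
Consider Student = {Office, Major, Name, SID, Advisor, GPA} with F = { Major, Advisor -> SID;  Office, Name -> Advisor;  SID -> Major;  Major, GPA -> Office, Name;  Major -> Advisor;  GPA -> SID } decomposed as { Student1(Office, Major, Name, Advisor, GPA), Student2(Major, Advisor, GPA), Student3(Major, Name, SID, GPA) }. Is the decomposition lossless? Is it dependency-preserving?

Lossless test (chase): Rows 1 and 2 agree on Major, Advisor; apply Major, Advisor→SID and equate their SID entries. Rows 1 and 2 agree on Major, GPA; apply Major, GPA→Office, Name and equate their Office, Name entries. Rows 1 and 3 agree on Major, GPA; apply Major, GPA→Office, Name and equate their Office, Name entries. Rows 1 and 3 agree on Major; apply Major→Advisor and equate their Advisor entries. Rows 1 and 3 agree on GPA; apply GPA→SID and equate their SID entries. Row 1 is now all distinguished symbols — the join is lossless.
Dependency preservation: Major, Advisor → SID is not contained in any single fragment, but the restricted closure of its left-hand side across the fragments still reaches the right-hand side; the remaining FDs each lie inside some fragment. All dependencies are preserved.

lossless and dependency-preserving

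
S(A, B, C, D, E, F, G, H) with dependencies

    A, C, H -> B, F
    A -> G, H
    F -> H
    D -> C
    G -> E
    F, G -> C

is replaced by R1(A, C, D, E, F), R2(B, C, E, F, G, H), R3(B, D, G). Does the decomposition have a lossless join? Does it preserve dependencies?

Lossless test (chase): Rows 1 and 2 agree on F; apply F→H and equate their H entries. Rows 1 and 3 agree on D; apply D→C and equate their C entries. Rows 2 and 3 agree on G; apply G→E and equate their E entries. No row becomes fully distinguished — the join is lossy.
Dependency preservation: the restricted closure of {A, C, H} across the fragments never reaches {B, F}, so A, C, H → B, F cannot be enforced without a join — not preserved.

lossy and not dependency-preserving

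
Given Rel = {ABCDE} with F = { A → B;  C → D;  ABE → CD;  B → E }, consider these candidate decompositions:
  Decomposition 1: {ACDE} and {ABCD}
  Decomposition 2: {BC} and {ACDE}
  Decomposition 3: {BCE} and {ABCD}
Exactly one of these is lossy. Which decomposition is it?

Decomposition 2

Decomposition 1: common = {ACD}, closure = {ABCDE} → lossless.
Decomposition 2: common = {C}, closure = {CD} → lossy.
Decomposition 3: common = {BC}, closure = {BCDE} → lossless.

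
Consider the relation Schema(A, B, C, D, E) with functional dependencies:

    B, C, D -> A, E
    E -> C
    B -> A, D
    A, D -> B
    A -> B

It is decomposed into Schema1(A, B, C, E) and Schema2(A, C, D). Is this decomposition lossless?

Yes

Common attributes: Schema1 ∩ Schema2 = {A, C}.
Closure of {A, C}: A → B applies, adding B; B → A, D applies, adding D; B, C, D → A, E applies, adding E. So (A, C)⁺ = {A, B, C, D, E}.
This closure contains every attribute of Schema1, so Schema1 ∩ Schema2 → Schema1. The join is lossless.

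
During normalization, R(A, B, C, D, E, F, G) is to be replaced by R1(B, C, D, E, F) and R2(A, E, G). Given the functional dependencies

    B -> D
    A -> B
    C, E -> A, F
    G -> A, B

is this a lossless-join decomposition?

No

Common attributes: R1 ∩ R2 = {E}.
No dependency enlarges {E}, so (E)⁺ = {E}.
The closure contains neither all of R1 = {B, C, D, E, F} nor all of R2 = {A, E, G}, so the common attributes are not a superkey of either fragment. The join is lossy.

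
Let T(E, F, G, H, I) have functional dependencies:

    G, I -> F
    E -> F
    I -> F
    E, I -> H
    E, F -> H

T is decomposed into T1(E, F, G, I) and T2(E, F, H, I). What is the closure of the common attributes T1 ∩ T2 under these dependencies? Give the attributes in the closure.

E, F, H, I

T1 ∩ T2 = {E, F, I}.
E, I → H applies, adding H
Closure: {E, F, H, I}.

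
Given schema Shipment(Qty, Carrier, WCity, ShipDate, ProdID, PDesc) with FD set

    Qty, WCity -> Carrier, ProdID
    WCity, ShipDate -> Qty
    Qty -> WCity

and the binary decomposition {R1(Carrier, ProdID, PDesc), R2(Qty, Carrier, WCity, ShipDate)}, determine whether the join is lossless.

Common attributes: R1 ∩ R2 = {Carrier}.
No dependency enlarges {Carrier}, so (Carrier)⁺ = {Carrier}.
The closure contains neither all of R1 = {Carrier, ProdID, PDesc} nor all of R2 = {Qty, Carrier, WCity, ShipDate}, so the common attributes are not a superkey of either fragment. The join is lossy.

No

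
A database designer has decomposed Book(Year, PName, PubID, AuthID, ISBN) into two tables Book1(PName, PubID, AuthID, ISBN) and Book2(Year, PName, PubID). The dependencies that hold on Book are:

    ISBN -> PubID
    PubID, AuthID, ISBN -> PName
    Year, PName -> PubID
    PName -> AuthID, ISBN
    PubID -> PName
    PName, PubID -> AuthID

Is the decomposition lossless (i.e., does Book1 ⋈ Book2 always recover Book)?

Yes

Common attributes: Book1 ∩ Book2 = {PName, PubID}.
Closure of {PName, PubID}: PName → AuthID, ISBN applies, adding AuthID, ISBN. So (PName, PubID)⁺ = {PName, PubID, AuthID, ISBN}.
This closure contains every attribute of Book1, so Book1 ∩ Book2 → Book1. The join is lossless.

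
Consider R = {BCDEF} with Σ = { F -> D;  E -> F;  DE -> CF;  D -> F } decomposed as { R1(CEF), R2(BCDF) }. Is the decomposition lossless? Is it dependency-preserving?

lossy but dependency-preserving

Lossless test: (CF)⁺ = {CDF}, which is a superkey of neither fragment — lossy.
Dependency preservation: DE → CF is not contained in any single fragment, but the restricted closure of its left-hand side across the fragments still reaches the right-hand side; the remaining FDs each lie inside some fragment. All dependencies are preserved.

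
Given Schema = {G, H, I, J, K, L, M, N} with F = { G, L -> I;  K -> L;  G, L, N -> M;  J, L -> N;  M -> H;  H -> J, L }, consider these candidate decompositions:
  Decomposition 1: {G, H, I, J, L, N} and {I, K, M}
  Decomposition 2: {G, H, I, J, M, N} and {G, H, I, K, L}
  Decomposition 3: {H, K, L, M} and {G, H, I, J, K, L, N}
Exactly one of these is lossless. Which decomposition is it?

Decomposition 1: common = {I}, closure = {I} → lossy.
Decomposition 2: common = {G, H, I}, closure = {G, H, I, J, L, M, N} → lossless.
Decomposition 3: common = {H, K, L}, closure = {H, J, K, L, N} → lossy.

Decomposition 2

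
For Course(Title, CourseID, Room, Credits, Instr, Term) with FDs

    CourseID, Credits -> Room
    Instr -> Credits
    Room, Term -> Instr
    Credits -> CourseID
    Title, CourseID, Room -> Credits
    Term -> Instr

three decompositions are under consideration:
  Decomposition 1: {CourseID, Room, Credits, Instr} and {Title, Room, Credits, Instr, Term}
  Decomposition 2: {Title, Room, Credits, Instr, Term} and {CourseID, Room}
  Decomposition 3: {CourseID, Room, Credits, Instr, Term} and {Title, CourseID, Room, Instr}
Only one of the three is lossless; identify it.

Decomposition 1: common = {Room, Credits, Instr}, closure = {CourseID, Room, Credits, Instr} → lossless.
Decomposition 2: common = {Room}, closure = {Room} → lossy.
Decomposition 3: common = {CourseID, Room, Instr}, closure = {CourseID, Room, Credits, Instr} → lossy.

Decomposition 1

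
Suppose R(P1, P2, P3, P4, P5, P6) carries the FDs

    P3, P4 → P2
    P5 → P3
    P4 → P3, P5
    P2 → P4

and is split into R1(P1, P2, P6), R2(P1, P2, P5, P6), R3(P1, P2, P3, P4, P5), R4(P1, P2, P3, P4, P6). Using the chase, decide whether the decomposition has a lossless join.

Yes

Chase test. Columns are P1, P2, P3, P4, P5, P6; row i has aⱼ where attribute j ∈ Ri, else bᵢⱼ.
Initial tableau (one row per fragment):
  row 1: a1 a2 b13 b14 b15 a6
  row 2: a1 a2 b23 b24 a5 a6
  row 3: a1 a2 a3 a4 a5 b36
  row 4: a1 a2 a3 a4 b45 a6
Rows 2 and 3 agree on P5; apply P5→P3 and equate their P3 entries.
Rows 3 and 4 agree on P4; apply P4→P3, P5 and equate their P3, P5 entries.
Rows 1 and 2 agree on P2; apply P2→P4 and equate their P4 entries.
Rows 1 and 3 agree on P2; apply P2→P4 and equate their P4 entries.
Rows 1 and 2 agree on P4; apply P4→P3, P5 and equate their P3, P5 entries.
Row 1 is now all distinguished symbols — the join is lossless.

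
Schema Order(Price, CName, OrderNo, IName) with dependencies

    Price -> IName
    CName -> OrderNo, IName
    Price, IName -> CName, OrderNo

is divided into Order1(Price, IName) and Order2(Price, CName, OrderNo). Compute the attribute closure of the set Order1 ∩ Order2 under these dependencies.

Order1 ∩ Order2 = {Price}.
Price → IName applies, adding IName
Price, IName → CName, OrderNo applies, adding CName, OrderNo
Closure: {Price, CName, OrderNo, IName}.

Price, CName, OrderNo, IName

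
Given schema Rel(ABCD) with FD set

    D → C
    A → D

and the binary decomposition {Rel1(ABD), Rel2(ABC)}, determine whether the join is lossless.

Yes

Common attributes: Rel1 ∩ Rel2 = {AB}.
Closure of {AB}: A → D applies, adding D; D → C applies, adding C. So (AB)⁺ = {ABCD}.
This closure contains every attribute of Rel1, so Rel1 ∩ Rel2 → Rel1. The join is lossless.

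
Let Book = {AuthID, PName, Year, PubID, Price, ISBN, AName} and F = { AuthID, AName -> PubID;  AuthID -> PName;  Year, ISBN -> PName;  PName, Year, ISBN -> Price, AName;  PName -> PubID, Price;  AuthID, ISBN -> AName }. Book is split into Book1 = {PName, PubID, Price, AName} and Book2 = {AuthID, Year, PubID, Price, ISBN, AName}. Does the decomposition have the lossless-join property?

Common attributes: Book1 ∩ Book2 = {PubID, Price, AName}.
No dependency enlarges {PubID, Price, AName}, so (PubID, Price, AName)⁺ = {PubID, Price, AName}.
The closure contains neither all of Book1 = {PName, PubID, Price, AName} nor all of Book2 = {AuthID, Year, PubID, Price, ISBN, AName}, so the common attributes are not a superkey of either fragment. The join is lossy.

No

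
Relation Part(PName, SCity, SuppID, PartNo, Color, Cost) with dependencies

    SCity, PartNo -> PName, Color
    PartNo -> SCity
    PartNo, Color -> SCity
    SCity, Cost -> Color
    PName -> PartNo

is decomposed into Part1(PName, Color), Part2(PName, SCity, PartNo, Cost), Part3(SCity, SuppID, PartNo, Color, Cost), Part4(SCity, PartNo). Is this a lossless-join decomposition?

Yes

Chase test. Columns are PName, SCity, SuppID, PartNo, Color, Cost; row i has aⱼ where attribute j ∈ Parti, else bᵢⱼ.
Initial tableau (one row per fragment):
  row 1: a1 b12 b13 b14 a5 b16
  row 2: a1 a2 b23 a4 b25 a6
  row 3: b31 a2 a3 a4 a5 a6
  row 4: b41 a2 b43 a4 b45 b46
Rows 2 and 3 agree on SCity, PartNo; apply SCity, PartNo→PName, Color and equate their PName, Color entries.
Rows 2 and 4 agree on SCity, PartNo; apply SCity, PartNo→PName, Color and equate their PName, Color entries.
Rows 1 and 2 agree on PName; apply PName→PartNo and equate their PartNo entries.
Rows 1 and 2 agree on PartNo; apply PartNo→SCity and equate their SCity entries.
Row 3 is now all distinguished symbols — the join is lossless.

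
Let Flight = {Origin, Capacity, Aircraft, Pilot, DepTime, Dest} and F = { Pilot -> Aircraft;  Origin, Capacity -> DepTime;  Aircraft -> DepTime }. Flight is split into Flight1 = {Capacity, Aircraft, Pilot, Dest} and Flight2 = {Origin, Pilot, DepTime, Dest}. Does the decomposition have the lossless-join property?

No

Common attributes: Flight1 ∩ Flight2 = {Pilot, Dest}.
Closure of {Pilot, Dest}: Pilot → Aircraft applies, adding Aircraft; Aircraft → DepTime applies, adding DepTime. So (Pilot, Dest)⁺ = {Aircraft, Pilot, DepTime, Dest}.
The closure contains neither all of Flight1 = {Capacity, Aircraft, Pilot, Dest} nor all of Flight2 = {Origin, Pilot, DepTime, Dest}, so the common attributes are not a superkey of either fragment. The join is lossy.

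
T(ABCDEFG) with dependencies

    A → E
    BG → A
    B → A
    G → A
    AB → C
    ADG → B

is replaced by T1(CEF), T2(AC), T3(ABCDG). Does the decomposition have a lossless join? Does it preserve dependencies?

lossy and not dependency-preserving

Lossless test (chase): Rows 2 and 3 agree on A; apply A→E and equate their E entries. No row becomes fully distinguished — the join is lossy.
Dependency preservation: the restricted closure of {A} across the fragments never reaches {E}, so A → E cannot be enforced without a join — not preserved.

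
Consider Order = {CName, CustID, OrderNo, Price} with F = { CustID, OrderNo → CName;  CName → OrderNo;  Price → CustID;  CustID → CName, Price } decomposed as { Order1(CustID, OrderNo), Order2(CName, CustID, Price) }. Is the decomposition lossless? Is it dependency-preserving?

Lossless test: (CustID)⁺ = {CName, CustID, OrderNo, Price}, which contains all of one fragment — lossless.
Dependency preservation: the restricted closure of {CName} across the fragments never reaches {OrderNo}, so CName → OrderNo cannot be enforced without a join — not preserved.

lossless but not dependency-preserving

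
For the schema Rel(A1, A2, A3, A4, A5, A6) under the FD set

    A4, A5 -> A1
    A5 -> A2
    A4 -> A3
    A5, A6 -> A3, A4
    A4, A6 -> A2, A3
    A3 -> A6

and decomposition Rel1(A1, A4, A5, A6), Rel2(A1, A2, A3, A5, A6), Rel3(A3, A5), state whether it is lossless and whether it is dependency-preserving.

Lossless test (chase): Rows 1 and 2 agree on A5; apply A5→A2 and equate their A2 entries. Rows 1 and 3 agree on A5; apply A5→A2 and equate their A2 entries. Rows 1 and 2 agree on A5, A6; apply A5, A6→A3, A4 and equate their A3, A4 entries. Rows 1 and 3 agree on A3; apply A3→A6 and equate their A6 entries. Rows 1 and 3 agree on A5, A6; apply A5, A6→A3, A4 and equate their A3, A4 entries. Rows 1 and 3 agree on A4, A5; apply A4, A5→A1 and equate their A1 entries. Row 1 is now all distinguished symbols — the join is lossless.
Dependency preservation: the restricted closure of {A4} across the fragments never reaches {A3}, so A4 → A3 cannot be enforced without a join — not preserved.

lossless but not dependency-preserving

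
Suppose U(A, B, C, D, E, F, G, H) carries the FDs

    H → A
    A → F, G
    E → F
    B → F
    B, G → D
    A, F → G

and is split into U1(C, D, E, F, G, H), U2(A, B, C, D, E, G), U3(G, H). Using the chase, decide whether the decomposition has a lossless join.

Chase test. Columns are A, B, C, D, E, F, G, H; row i has aⱼ where attribute j ∈ Ui, else bᵢⱼ.
Initial tableau (one row per fragment):
  row 1: b11 b12 a3 a4 a5 a6 a7 a8
  row 2: a1 a2 a3 a4 a5 b26 a7 b28
  row 3: b31 b32 b33 b34 b35 b36 a7 a8
Rows 1 and 3 agree on H; apply H→A and equate their A entries.
Rows 1 and 3 agree on A; apply A→F, G and equate their F, G entries.
Rows 1 and 2 agree on E; apply E→F and equate their F entries.
No row becomes fully distinguished — the join is lossy.

No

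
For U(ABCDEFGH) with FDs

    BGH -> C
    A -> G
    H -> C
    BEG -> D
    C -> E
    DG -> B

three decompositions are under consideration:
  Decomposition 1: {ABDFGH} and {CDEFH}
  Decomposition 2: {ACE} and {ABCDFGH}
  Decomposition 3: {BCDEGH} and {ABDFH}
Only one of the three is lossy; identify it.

Decomposition 3

Decomposition 1: common = {DFH}, closure = {CDEFH} → lossless.
Decomposition 2: common = {AC}, closure = {ACEG} → lossless.
Decomposition 3: common = {BDH}, closure = {BCDEH} → lossy.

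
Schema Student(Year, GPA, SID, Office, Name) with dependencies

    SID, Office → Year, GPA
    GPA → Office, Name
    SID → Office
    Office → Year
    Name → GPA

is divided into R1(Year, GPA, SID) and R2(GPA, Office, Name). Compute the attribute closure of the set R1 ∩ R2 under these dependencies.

R1 ∩ R2 = {GPA}.
GPA → Office, Name applies, adding Office, Name
Office → Year applies, adding Year
Closure: {Year, GPA, Office, Name}.

Year, GPA, Office, Name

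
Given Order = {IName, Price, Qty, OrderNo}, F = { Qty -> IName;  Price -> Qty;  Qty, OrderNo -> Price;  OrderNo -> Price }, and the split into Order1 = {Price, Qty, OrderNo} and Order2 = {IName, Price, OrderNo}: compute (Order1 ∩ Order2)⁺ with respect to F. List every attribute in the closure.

IName, Price, Qty, OrderNo

Order1 ∩ Order2 = {Price, OrderNo}.
Price → Qty applies, adding Qty
Qty → IName applies, adding IName
Closure: {IName, Price, Qty, OrderNo}.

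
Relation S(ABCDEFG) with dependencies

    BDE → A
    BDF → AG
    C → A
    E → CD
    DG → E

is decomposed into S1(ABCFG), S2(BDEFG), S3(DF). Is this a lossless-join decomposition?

Chase test. Columns are ABCDEFG; row i has aⱼ where attribute j ∈ Si, else bᵢⱼ.
Initial tableau (one row per fragment):
  row 1: a1 a2 a3 b14 b15 a6 a7
  row 2: b21 a2 b23 a4 a5 a6 a7
  row 3: b31 b32 b33 a4 b35 a6 b37
No row becomes fully distinguished — the join is lossy.

No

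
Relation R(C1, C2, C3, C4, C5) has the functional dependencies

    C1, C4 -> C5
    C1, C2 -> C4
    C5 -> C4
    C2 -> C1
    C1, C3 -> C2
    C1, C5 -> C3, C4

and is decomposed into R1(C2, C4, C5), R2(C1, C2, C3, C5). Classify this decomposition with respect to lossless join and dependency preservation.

Lossless test: (C2, C5)⁺ = {C1, C2, C3, C4, C5}, which contains all of one fragment — lossless.
Dependency preservation: the restricted closure of {C1, C4} across the fragments never reaches {C5}, so C1, C4 → C5 cannot be enforced without a join — not preserved.

lossless but not dependency-preserving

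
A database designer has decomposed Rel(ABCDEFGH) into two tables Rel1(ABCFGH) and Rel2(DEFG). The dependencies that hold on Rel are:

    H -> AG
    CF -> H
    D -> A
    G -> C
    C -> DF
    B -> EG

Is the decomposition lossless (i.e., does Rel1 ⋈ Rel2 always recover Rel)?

No

Common attributes: Rel1 ∩ Rel2 = {FG}.
Closure of {FG}: G → C applies, adding C; C → DF applies, adding D; CF → H applies, adding H; D → A applies, adding A. So (FG)⁺ = {ACDFGH}.
The closure contains neither all of Rel1 = {ABCFGH} nor all of Rel2 = {DEFG}, so the common attributes are not a superkey of either fragment. The join is lossy.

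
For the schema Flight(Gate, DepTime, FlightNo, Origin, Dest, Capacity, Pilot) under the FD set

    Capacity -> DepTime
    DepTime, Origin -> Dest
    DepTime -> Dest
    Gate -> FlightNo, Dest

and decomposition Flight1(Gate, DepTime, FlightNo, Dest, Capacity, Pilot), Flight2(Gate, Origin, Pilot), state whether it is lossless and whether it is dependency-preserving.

lossy but dependency-preserving

Lossless test: (Gate, Pilot)⁺ = {Gate, FlightNo, Dest, Pilot}, which is a superkey of neither fragment — lossy.
Dependency preservation: DepTime, Origin → Dest is not contained in any single fragment, but the restricted closure of its left-hand side across the fragments still reaches the right-hand side; the remaining FDs each lie inside some fragment. All dependencies are preserved.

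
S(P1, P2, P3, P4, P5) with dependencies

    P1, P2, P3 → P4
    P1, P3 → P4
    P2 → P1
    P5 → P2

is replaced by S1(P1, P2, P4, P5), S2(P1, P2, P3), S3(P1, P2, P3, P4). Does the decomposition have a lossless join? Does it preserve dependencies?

lossy but dependency-preserving

Lossless test (chase): Rows 2 and 3 agree on P1, P2, P3; apply P1, P2, P3→P4 and equate their P4 entries. No row becomes fully distinguished — the join is lossy.
Dependency preservation: every FD's attributes lie within a single fragment, so each can be enforced locally — preserved.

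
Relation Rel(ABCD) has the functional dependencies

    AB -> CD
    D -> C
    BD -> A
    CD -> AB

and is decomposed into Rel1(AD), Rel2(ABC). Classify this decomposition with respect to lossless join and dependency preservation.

Lossless test: (A)⁺ = {A}, which is a superkey of neither fragment — lossy.
Dependency preservation: the restricted closure of {AB} across the fragments never reaches {CD}, so AB → CD cannot be enforced without a join — not preserved.

lossy and not dependency-preserving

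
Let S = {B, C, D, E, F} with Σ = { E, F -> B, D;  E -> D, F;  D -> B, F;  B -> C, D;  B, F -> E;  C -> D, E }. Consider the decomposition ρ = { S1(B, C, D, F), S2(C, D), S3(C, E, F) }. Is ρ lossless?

Yes

Chase test. Columns are B, C, D, E, F; row i has aⱼ where attribute j ∈ Si, else bᵢⱼ.
Initial tableau (one row per fragment):
  row 1: a1 a2 a3 b14 a5
  row 2: b21 a2 a3 b24 b25
  row 3: b31 a2 b33 a4 a5
Rows 1 and 2 agree on D; apply D→B, F and equate their B, F entries.
Rows 1 and 2 agree on B, F; apply B, F→E and equate their E entries.
Rows 1 and 3 agree on C; apply C→D, E and equate their D, E entries.
Rows 1 and 3 agree on E, F; apply E, F→B, D and equate their B, D entries.
Row 1 is now all distinguished symbols — the join is lossless.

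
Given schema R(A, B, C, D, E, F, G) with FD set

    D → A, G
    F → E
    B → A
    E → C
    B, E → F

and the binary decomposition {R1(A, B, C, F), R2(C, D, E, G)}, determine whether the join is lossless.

Common attributes: R1 ∩ R2 = {C}.
No dependency enlarges {C}, so (C)⁺ = {C}.
The closure contains neither all of R1 = {A, B, C, F} nor all of R2 = {C, D, E, G}, so the common attributes are not a superkey of either fragment. The join is lossy.

No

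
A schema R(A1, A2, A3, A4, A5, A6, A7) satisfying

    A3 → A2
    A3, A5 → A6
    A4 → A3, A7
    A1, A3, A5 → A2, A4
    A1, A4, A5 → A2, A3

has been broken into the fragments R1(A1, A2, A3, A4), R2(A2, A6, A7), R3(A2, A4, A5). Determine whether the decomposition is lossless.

Chase test. Columns are A1, A2, A3, A4, A5, A6, A7; row i has aⱼ where attribute j ∈ Ri, else bᵢⱼ.
Initial tableau (one row per fragment):
  row 1: a1 a2 a3 a4 b15 b16 b17
  row 2: b21 a2 b23 b24 b25 a6 a7
  row 3: b31 a2 b33 a4 a5 b36 b37
Rows 1 and 3 agree on A4; apply A4→A3, A7 and equate their A3, A7 entries.
No row becomes fully distinguished — the join is lossy.

No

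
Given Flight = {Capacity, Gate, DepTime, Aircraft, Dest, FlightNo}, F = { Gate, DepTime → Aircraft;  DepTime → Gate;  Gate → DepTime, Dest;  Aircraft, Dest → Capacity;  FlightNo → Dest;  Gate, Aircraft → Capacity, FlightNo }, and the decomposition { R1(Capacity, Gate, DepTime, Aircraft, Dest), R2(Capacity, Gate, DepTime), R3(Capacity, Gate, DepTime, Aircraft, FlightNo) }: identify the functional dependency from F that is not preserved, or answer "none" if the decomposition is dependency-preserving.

FlightNo → Dest

Check FlightNo → Dest: no single fragment contains all of {Dest, FlightNo}, and the restricted closure of {FlightNo} across the fragments never reaches {Dest}.
Gate, DepTime → Aircraft is preserved.
DepTime → Gate is preserved.
Gate → DepTime, Dest is preserved.
Aircraft, Dest → Capacity is preserved.
Gate, Aircraft → Capacity, FlightNo is preserved.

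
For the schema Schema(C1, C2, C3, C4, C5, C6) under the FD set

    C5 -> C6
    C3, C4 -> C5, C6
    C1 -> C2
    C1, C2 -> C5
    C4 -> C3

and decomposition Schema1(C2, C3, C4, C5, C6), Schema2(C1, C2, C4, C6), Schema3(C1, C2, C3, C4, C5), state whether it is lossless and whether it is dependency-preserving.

Lossless test (chase): Rows 1 and 3 agree on C5; apply C5→C6 and equate their C6 entries. Rows 2 and 3 agree on C1, C2; apply C1, C2→C5 and equate their C5 entries. Rows 1 and 2 agree on C4; apply C4→C3 and equate their C3 entries. Row 2 is now all distinguished symbols — the join is lossless.
Dependency preservation: every FD's attributes lie within a single fragment, so each can be enforced locally — preserved.

lossless and dependency-preserving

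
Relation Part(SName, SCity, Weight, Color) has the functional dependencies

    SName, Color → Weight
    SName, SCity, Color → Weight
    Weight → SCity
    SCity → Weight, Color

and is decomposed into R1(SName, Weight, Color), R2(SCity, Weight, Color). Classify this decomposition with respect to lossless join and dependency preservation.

Lossless test: (Weight, Color)⁺ = {SCity, Weight, Color}, which contains all of one fragment — lossless.
Dependency preservation: SName, SCity, Color → Weight is not contained in any single fragment, but the restricted closure of its left-hand side across the fragments still reaches the right-hand side; the remaining FDs each lie inside some fragment. All dependencies are preserved.

lossless and dependency-preserving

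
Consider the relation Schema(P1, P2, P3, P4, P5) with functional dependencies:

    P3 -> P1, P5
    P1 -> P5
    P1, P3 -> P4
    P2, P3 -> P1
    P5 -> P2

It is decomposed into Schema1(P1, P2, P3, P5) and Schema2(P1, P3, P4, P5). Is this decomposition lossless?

Yes

Common attributes: Schema1 ∩ Schema2 = {P1, P3, P5}.
Closure of {P1, P3, P5}: P1, P3 → P4 applies, adding P4; P5 → P2 applies, adding P2. So (P1, P3, P5)⁺ = {P1, P2, P3, P4, P5}.
This closure contains every attribute of Schema1, so Schema1 ∩ Schema2 → Schema1. The join is lossless.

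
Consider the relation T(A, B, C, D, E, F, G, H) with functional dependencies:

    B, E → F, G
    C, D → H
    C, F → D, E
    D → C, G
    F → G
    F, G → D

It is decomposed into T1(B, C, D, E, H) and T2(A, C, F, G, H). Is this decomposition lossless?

No

Common attributes: T1 ∩ T2 = {C, H}.
No dependency enlarges {C, H}, so (C, H)⁺ = {C, H}.
The closure contains neither all of T1 = {B, C, D, E, H} nor all of T2 = {A, C, F, G, H}, so the common attributes are not a superkey of either fragment. The join is lossy.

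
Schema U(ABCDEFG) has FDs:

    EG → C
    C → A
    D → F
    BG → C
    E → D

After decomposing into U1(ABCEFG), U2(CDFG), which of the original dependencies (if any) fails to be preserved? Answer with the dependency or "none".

Check E → D: no single fragment contains all of {DE}, and the restricted closure of {E} across the fragments never reaches {D}.
EG → C is preserved.
C → A is preserved.
D → F is preserved.
BG → C is preserved.

E → D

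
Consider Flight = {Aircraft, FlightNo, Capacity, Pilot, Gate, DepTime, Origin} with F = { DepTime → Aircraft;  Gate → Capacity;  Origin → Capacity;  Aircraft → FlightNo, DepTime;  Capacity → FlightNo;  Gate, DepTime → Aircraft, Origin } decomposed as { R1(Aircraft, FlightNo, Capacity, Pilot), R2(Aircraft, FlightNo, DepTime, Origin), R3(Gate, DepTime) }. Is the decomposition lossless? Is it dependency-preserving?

lossy and not dependency-preserving

Lossless test (chase): Rows 2 and 3 agree on DepTime; apply DepTime→Aircraft and equate their Aircraft entries. Rows 1 and 2 agree on Aircraft; apply Aircraft→FlightNo, DepTime and equate their FlightNo, DepTime entries. Rows 1 and 3 agree on Aircraft; apply Aircraft→FlightNo, DepTime and equate their FlightNo, DepTime entries. No row becomes fully distinguished — the join is lossy.
Dependency preservation: the restricted closure of {Gate} across the fragments never reaches {Capacity}, so Gate → Capacity cannot be enforced without a join — not preserved.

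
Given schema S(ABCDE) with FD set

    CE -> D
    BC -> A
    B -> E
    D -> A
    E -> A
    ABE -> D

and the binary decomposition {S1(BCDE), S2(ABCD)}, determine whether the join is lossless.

Yes

Common attributes: S1 ∩ S2 = {BCD}.
Closure of {BCD}: BC → A applies, adding A; B → E applies, adding E. So (BCD)⁺ = {ABCDE}.
This closure contains every attribute of S1, so S1 ∩ S2 → S1. The join is lossless.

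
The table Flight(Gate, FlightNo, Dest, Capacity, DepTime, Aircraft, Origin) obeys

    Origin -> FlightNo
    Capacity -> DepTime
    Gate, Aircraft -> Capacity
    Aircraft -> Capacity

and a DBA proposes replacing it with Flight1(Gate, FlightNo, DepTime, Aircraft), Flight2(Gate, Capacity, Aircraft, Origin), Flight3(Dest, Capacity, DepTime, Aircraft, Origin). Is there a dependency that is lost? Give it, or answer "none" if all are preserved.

Check Origin → FlightNo: no single fragment contains all of {FlightNo, Origin}, and the restricted closure of {Origin} across the fragments never reaches {FlightNo}.
Capacity → DepTime is preserved.
Gate, Aircraft → Capacity is preserved.
Aircraft → Capacity is preserved.

Origin -> FlightNo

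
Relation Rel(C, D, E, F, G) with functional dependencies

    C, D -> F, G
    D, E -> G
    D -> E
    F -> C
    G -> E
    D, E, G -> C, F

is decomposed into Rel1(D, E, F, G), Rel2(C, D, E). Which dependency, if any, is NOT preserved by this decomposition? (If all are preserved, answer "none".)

Check F → C: no single fragment contains all of {C, F}, and the restricted closure of {F} across the fragments never reaches {C}.
C, D → F, G is preserved.
D, E → G is preserved.
D → E is preserved.
G → E is preserved.
D, E, G → C, F is preserved.

F -> C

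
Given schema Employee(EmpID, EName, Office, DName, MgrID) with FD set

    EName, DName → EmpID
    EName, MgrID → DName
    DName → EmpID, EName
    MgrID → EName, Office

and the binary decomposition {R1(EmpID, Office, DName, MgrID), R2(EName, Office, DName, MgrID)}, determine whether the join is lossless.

Common attributes: R1 ∩ R2 = {Office, DName, MgrID}.
Closure of {Office, DName, MgrID}: DName → EmpID, EName applies, adding EmpID, EName. So (Office, DName, MgrID)⁺ = {EmpID, EName, Office, DName, MgrID}.
This closure contains every attribute of R1, so R1 ∩ R2 → R1. The join is lossless.

Yes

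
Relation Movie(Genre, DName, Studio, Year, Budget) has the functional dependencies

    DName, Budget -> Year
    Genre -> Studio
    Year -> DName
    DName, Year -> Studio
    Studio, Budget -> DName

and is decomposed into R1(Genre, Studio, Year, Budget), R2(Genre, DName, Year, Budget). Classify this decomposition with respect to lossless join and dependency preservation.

Lossless test: (Genre, Year, Budget)⁺ = {Genre, DName, Studio, Year, Budget}, which contains all of one fragment — lossless.
Dependency preservation: DName, Year → Studio; Studio, Budget → DName are not contained in any single fragment, but the restricted closure of each left-hand side across the fragments still reaches the right-hand side; the remaining FDs each lie inside some fragment. All dependencies are preserved.

lossless and dependency-preserving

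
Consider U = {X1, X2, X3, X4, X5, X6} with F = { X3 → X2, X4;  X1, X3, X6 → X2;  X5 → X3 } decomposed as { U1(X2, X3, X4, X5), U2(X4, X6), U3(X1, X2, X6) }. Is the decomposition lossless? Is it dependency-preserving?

Lossless test (chase): applying each FD to every pair of rows produces no changes in the tableau, so no row becomes fully distinguished — the join is lossy.
Dependency preservation: X1, X3, X6 → X2 is not contained in any single fragment, but the restricted closure of its left-hand side across the fragments still reaches the right-hand side; the remaining FDs each lie inside some fragment. All dependencies are preserved.

lossy but dependency-preserving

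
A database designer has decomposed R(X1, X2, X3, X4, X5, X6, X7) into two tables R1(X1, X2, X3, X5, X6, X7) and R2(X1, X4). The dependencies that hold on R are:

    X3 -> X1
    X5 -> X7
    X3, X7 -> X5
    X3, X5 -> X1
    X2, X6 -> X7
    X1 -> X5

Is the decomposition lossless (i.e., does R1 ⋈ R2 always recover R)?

Common attributes: R1 ∩ R2 = {X1}.
Closure of {X1}: X1 → X5 applies, adding X5; X5 → X7 applies, adding X7. So (X1)⁺ = {X1, X5, X7}.
The closure contains neither all of R1 = {X1, X2, X3, X5, X6, X7} nor all of R2 = {X1, X4}, so the common attributes are not a superkey of either fragment. The join is lossy.

No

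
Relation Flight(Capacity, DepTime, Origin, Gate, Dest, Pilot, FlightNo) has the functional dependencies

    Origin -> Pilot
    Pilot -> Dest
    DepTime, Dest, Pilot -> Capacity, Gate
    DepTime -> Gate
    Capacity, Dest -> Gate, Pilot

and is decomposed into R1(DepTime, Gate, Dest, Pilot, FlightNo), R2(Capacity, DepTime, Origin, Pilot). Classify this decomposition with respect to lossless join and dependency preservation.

Lossless test: (DepTime, Pilot)⁺ = {Capacity, DepTime, Gate, Dest, Pilot}, which is a superkey of neither fragment — lossy.
Dependency preservation: the restricted closure of {Capacity, Dest} across the fragments never reaches {Gate, Pilot}, so Capacity, Dest → Gate, Pilot cannot be enforced without a join — not preserved.

lossy and not dependency-preserving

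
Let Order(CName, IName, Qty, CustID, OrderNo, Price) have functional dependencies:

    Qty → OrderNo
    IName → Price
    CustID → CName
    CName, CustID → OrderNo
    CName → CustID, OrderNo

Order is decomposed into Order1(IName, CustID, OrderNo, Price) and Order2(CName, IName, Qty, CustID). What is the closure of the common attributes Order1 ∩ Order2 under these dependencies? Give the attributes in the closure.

Order1 ∩ Order2 = {IName, CustID}.
IName → Price applies, adding Price
CustID → CName applies, adding CName
CName, CustID → OrderNo applies, adding OrderNo
Closure: {CName, IName, CustID, OrderNo, Price}.

CName, IName, CustID, OrderNo, Price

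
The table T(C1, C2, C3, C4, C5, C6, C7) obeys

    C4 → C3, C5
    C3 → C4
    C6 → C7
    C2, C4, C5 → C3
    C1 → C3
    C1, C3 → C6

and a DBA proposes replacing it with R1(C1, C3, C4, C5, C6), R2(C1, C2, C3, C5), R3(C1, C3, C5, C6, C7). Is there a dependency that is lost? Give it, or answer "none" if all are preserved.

C4 → C3, C5 lies within R1.
C3 → C4 lies within R1.
C6 → C7 lies within R3.
C2, C4, C5 → C3: restricted closure across fragments reaches C3.
C1 → C3 lies within R1.
C1, C3 → C6 lies within R1.
Every dependency is enforceable on the fragments, so the decomposition is dependency-preserving.

none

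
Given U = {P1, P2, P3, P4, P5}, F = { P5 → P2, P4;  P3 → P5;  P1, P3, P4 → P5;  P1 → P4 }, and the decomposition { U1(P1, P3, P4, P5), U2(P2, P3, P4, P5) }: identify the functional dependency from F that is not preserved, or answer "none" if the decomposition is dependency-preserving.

P5 → P2, P4 lies within U2.
P3 → P5 lies within U1.
P1, P3, P4 → P5 lies within U1.
P1 → P4 lies within U1.
Every dependency is enforceable on the fragments, so the decomposition is dependency-preserving.

none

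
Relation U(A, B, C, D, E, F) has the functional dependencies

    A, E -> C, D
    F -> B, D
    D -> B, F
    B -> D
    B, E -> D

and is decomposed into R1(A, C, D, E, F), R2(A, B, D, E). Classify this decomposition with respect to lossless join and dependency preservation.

Lossless test: (A, D, E)⁺ = {A, B, C, D, E, F}, which contains all of one fragment — lossless.
Dependency preservation: F → B, D; D → B, F are not contained in any single fragment, but the restricted closure of each left-hand side across the fragments still reaches the right-hand side; the remaining FDs each lie inside some fragment. All dependencies are preserved.

lossless and dependency-preserving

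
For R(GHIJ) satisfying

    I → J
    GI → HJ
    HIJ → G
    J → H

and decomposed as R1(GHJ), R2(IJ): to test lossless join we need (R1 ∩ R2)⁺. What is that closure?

HJ

R1 ∩ R2 = {J}.
J → H applies, adding H
Closure: {HJ}.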